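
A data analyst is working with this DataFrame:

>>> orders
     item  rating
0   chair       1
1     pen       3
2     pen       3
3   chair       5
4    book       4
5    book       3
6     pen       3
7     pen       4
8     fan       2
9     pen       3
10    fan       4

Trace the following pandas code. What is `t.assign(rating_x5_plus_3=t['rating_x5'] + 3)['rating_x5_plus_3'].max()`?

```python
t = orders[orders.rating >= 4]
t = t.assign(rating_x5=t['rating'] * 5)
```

filter rows where rating >= 4:
     item  rating
3   chair       5
4    book       4
7     pen       4
10    fan       4
add column rating_x5 = t['rating'] * 5:
     item  rating  rating_x5
3   chair       5         25
4    book       4         20
7     pen       4         20
10    fan       4         20
add column rating_x5_plus_3 = t['rating_x5'] + 3:
     item  rating  rating_x5  rating_x5_plus_3
3   chair       5         25                28
4    book       4         20                23
7     pen       4         20                23
10    fan       4         20                23
Taking the max of column 'rating_x5_plus_3' gives 28.

28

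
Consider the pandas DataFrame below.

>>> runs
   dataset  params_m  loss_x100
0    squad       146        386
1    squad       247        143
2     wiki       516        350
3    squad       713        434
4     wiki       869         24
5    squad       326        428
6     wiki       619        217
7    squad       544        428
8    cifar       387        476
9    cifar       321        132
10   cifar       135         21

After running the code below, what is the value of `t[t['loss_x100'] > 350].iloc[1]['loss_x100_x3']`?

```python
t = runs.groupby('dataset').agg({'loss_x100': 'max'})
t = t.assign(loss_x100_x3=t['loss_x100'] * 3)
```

1302

group by dataset, max of loss_x100:
         loss_x100
dataset           
cifar          476
squad          434
wiki           350
add column loss_x100_x3 = t['loss_x100'] * 3:
         loss_x100  loss_x100_x3
dataset                         
cifar          476          1428
squad          434          1302
wiki           350          1050
filter rows where loss_x100 > 350:
         loss_x100  loss_x100_x3
dataset                         
cifar          476          1428
squad          434          1302
Taking the value at position 1, column 'loss_x100_x3' gives 1302.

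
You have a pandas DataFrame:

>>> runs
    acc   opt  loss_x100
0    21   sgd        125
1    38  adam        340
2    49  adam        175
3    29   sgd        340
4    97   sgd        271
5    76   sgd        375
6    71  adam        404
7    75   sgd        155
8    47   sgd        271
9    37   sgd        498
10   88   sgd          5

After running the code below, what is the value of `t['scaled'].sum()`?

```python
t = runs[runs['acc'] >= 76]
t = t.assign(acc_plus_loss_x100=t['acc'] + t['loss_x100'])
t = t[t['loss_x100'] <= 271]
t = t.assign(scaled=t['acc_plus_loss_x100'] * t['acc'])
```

43880

filter rows where acc >= 76:
    acc  opt  loss_x100
4    97  sgd        271
5    76  sgd        375
10   88  sgd          5
add column acc_plus_loss_x100 = t['acc'] + t['loss_x100']:
    acc  opt  loss_x100  acc_plus_loss_x100
4    97  sgd        271                 368
5    76  sgd        375                 451
10   88  sgd          5                  93
filter rows where loss_x100 <= 271:
    acc  opt  loss_x100  acc_plus_loss_x100
4    97  sgd        271                 368
10   88  sgd          5                  93
add column scaled = t['acc_plus_loss_x100'] * t['acc']:
    acc  opt  loss_x100  acc_plus_loss_x100  scaled
4    97  sgd        271                 368   35696
10   88  sgd          5                  93    8184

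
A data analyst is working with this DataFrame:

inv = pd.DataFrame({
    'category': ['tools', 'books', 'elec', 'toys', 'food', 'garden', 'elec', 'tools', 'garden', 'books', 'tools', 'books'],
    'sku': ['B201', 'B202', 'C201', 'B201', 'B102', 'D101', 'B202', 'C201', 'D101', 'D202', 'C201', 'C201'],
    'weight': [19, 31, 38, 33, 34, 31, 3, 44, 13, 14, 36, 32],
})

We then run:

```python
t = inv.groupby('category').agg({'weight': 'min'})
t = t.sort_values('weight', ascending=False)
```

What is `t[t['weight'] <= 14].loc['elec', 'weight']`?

group by category, min of weight:
          weight
category        
books         14
elec           3
food          34
garden        13
tools         19
toys          33
sort by weight descending:
          weight
category        
food          34
toys          33
tools         19
books         14
garden        13
elec           3
filter rows where weight <= 14:
          weight
category        
books         14
garden        13
elec           3

3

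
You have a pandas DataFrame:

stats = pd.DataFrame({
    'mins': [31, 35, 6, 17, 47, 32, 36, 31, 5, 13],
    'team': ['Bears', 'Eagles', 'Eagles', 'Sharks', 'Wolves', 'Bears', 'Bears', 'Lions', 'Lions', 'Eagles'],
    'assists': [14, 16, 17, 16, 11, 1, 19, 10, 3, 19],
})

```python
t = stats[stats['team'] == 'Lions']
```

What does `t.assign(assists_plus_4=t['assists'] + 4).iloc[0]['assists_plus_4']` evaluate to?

14

filter rows where team == 'Lions':
   mins   team  assists
7    31  Lions       10
8     5  Lions        3
add column assists_plus_4 = t['assists'] + 4:
   mins   team  assists  assists_plus_4
7    31  Lions       10              14
8     5  Lions        3               7
Reading off the value at position 0, column 'assists_plus_4', we get 14.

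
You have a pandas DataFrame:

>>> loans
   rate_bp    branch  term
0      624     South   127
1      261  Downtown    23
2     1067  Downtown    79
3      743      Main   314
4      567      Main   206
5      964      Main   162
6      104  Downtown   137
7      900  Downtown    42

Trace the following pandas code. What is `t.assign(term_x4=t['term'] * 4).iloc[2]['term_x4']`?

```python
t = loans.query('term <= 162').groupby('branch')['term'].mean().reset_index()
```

508.0

filter rows where term <= 162:
   rate_bp    branch  term
0      624     South   127
1      261  Downtown    23
2     1067  Downtown    79
5      964      Main   162
6      104  Downtown   137
7      900  Downtown    42
group by branch, mean of term:
branch
Downtown     70.25
Main        162.00
South       127.00
Name: term, dtype: float64
reset_index():
     branch    term
0  Downtown   70.25
1      Main  162.00
2     South  127.00
add column term_x4 = t['term'] * 4:
     branch    term  term_x4
0  Downtown   70.25    281.0
1      Main  162.00    648.0
2     South  127.00    508.0
Then the value at position 2, column 'term_x4': 508.0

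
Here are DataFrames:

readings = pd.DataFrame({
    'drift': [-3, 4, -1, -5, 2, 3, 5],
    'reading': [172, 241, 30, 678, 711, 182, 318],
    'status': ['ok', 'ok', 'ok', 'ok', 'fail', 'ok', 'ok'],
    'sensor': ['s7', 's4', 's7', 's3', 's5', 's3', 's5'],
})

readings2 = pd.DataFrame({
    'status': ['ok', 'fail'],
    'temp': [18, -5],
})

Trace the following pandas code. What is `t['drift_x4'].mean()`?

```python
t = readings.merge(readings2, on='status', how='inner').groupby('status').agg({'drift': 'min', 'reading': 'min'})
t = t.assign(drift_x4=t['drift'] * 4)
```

-6.0

merge on 'status' (how='inner') → 7 rows:
   drift  reading status sensor  temp
0     -3      172     ok     s7    18
1      4      241     ok     s4    18
2     -1       30     ok     s7    18
3     -5      678     ok     s3    18
4      2      711   fail     s5    -5
5      3      182     ok     s3    18
6      5      318     ok     s5    18
group by status: min(drift), min(reading):
        drift  reading
status                
fail        2      711
ok         -5       30
add column drift_x4 = t['drift'] * 4:
        drift  reading  drift_x4
status                          
fail        2      711         8
ok         -5       30       -20
So mean() = -6.0.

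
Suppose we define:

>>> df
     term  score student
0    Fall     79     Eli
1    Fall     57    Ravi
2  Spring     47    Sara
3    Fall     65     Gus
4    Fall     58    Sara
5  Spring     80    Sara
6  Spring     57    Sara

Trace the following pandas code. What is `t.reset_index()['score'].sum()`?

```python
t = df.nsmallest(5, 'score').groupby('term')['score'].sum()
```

284

take 5 rows with smallest score:
     term  score student
2  Spring     47    Sara
1    Fall     57    Ravi
6  Spring     57    Sara
4    Fall     58    Sara
3    Fall     65     Gus
group by term, sum of score:
term
Fall      180
Spring    104
Name: score, dtype: int64
reset_index():
     term  score
0    Fall    180
1  Spring    104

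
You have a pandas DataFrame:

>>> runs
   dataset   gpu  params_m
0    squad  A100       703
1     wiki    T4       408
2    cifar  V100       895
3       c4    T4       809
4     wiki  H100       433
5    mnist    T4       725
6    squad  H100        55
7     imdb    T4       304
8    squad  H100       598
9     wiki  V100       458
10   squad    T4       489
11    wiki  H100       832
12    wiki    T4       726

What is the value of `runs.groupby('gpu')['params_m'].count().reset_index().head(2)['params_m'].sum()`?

5

group by gpu, count of params_m:
gpu
A100    1
H100    4
T4      6
V100    2
Name: params_m, dtype: int64
reset_index():
    gpu  params_m
0  A100         1
1  H100         4
2    T4         6
3  V100         2
take first 2 rows:
    gpu  params_m
0  A100         1
1  H100         4
Reading off the sum of column 'params_m', we get 5.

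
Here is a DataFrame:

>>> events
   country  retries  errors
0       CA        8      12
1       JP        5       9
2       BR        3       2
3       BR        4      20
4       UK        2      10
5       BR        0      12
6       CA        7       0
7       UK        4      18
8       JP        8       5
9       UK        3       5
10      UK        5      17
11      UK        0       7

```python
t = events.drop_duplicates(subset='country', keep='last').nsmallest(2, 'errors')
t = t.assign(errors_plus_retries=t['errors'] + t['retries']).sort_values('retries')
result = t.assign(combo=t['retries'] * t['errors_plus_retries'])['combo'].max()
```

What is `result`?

drop duplicate country (keep=last):
   country  retries  errors
5       BR        0      12
6       CA        7       0
8       JP        8       5
11      UK        0       7
take 2 rows with smallest errors:
  country  retries  errors
6      CA        7       0
8      JP        8       5
add column errors_plus_retries = t['errors'] + t['retries']:
  country  retries  errors  errors_plus_retries
6      CA        7       0                    7
8      JP        8       5                   13
sort by retries:
  country  retries  errors  errors_plus_retries
6      CA        7       0                    7
8      JP        8       5                   13
add column combo = t['retries'] * t['errors_plus_retries']:
  country  retries  errors  errors_plus_retries  combo
6      CA        7       0                    7     49
8      JP        8       5                   13    104
Then the max of column 'combo': 104

104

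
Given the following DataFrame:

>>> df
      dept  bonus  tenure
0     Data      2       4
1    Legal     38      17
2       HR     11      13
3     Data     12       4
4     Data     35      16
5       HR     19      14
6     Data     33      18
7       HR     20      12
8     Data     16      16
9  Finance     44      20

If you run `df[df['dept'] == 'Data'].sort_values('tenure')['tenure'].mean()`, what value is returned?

11.6

filter rows where dept == 'Data':
   dept  bonus  tenure
0  Data      2       4
3  Data     12       4
4  Data     35      16
6  Data     33      18
8  Data     16      16
sort by tenure:
   dept  bonus  tenure
0  Data      2       4
3  Data     12       4
4  Data     35      16
8  Data     16      16
6  Data     33      18
Taking the mean of column 'tenure' gives 11.6.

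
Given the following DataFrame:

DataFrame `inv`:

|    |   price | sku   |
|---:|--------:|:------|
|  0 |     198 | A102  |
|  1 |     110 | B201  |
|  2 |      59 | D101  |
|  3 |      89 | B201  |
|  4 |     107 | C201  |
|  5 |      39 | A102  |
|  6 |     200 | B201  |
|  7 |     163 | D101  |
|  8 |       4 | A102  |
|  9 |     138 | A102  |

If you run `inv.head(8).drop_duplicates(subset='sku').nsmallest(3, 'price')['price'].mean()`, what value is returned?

take first 8 rows:
   price   sku
0    198  A102
1    110  B201
2     59  D101
3     89  B201
4    107  C201
5     39  A102
6    200  B201
7    163  D101
drop duplicate sku (keep=first):
   price   sku
0    198  A102
1    110  B201
2     59  D101
4    107  C201
take 3 rows with smallest price:
   price   sku
2     59  D101
4    107  C201
1    110  B201
The mean of column 'price' is 92.0.

92.0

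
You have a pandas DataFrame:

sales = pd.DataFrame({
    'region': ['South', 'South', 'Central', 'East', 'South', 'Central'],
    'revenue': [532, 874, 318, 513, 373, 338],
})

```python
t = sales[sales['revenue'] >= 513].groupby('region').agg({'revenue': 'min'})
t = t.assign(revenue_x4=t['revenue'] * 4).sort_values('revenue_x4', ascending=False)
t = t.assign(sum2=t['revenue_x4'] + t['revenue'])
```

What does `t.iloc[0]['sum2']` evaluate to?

2660

filter rows where revenue >= 513:
  region  revenue
0  South      532
1  South      874
3   East      513
group by region, min of revenue:
        revenue
region         
East        513
South       532
add column revenue_x4 = t['revenue'] * 4:
        revenue  revenue_x4
region                     
East        513        2052
South       532        2128
sort by revenue_x4 descending:
        revenue  revenue_x4
region                     
South       532        2128
East        513        2052
add column sum2 = t['revenue_x4'] + t['revenue']:
        revenue  revenue_x4  sum2
region                           
South       532        2128  2660
East        513        2052  2565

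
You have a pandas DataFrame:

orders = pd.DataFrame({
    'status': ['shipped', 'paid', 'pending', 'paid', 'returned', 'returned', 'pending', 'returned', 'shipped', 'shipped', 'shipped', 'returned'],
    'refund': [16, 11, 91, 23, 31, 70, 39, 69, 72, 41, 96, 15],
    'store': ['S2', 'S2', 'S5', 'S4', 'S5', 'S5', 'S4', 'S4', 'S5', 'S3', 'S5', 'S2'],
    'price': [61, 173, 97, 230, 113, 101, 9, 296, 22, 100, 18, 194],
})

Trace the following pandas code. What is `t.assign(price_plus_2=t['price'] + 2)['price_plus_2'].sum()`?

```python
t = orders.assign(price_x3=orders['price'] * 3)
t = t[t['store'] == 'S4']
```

add column price_x3 = orders['price'] * 3:
      status  refund store  price  price_x3
0    shipped      16    S2     61       183
1       paid      11    S2    173       519
2    pending      91    S5     97       291
3       paid      23    S4    230       690
4   returned      31    S5    113       339
5   returned      70    S5    101       303
6    pending      39    S4      9        27
7   returned      69    S4    296       888
8    shipped      72    S5     22        66
9    shipped      41    S3    100       300
10   shipped      96    S5     18        54
11  returned      15    S2    194       582
filter rows where store == 'S4':
     status  refund store  price  price_x3
3      paid      23    S4    230       690
6   pending      39    S4      9        27
7  returned      69    S4    296       888
add column price_plus_2 = t['price'] + 2:
     status  refund store  price  price_x3  price_plus_2
3      paid      23    S4    230       690           232
6   pending      39    S4      9        27            11
7  returned      69    S4    296       888           298

541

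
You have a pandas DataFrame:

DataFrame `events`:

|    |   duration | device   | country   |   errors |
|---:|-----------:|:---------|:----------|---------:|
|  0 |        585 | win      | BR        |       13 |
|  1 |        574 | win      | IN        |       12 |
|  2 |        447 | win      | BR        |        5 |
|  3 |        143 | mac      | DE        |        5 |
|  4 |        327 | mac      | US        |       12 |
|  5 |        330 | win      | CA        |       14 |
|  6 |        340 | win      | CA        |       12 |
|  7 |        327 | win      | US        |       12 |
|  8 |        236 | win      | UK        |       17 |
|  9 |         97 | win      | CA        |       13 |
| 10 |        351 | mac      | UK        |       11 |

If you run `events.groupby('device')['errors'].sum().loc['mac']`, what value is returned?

28

group by device, sum of errors:
device
mac    28
win    98
Name: errors, dtype: int64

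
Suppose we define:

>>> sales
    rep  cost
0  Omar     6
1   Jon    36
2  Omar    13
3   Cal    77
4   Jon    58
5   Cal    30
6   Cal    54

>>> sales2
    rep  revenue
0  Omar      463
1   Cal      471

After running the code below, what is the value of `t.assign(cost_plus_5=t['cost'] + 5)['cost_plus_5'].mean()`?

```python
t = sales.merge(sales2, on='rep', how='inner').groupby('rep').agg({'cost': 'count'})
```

merge on 'rep' (how='inner') → 5 rows:
    rep  cost  revenue
0  Omar     6      463
1  Omar    13      463
2   Cal    77      471
3   Cal    30      471
4   Cal    54      471
group by rep, count of cost:
      cost
rep       
Cal      3
Omar     2
add column cost_plus_5 = t['cost'] + 5:
      cost  cost_plus_5
rep                    
Cal      3            8
Omar     2            7

7.5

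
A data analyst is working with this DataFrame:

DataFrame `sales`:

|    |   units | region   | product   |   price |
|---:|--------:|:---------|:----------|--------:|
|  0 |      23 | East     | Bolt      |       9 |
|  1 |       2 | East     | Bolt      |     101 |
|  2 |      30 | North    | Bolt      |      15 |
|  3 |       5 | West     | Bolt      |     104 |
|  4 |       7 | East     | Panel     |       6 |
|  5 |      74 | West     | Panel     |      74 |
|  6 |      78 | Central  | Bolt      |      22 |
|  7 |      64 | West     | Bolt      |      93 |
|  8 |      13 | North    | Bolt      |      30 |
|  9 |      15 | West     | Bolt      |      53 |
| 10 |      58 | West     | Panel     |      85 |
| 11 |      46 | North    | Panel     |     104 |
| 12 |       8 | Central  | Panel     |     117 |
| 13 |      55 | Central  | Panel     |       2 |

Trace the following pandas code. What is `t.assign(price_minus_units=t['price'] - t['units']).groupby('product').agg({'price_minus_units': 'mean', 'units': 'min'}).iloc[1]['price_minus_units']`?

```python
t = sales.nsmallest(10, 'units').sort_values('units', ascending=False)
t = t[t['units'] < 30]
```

take 10 rows with smallest units:
    units   region product  price
1       2     East    Bolt    101
3       5     West    Bolt    104
4       7     East   Panel      6
12      8  Central   Panel    117
8      13    North    Bolt     30
9      15     West    Bolt     53
0      23     East    Bolt      9
2      30    North    Bolt     15
11     46    North   Panel    104
13     55  Central   Panel      2
sort by units descending:
    units   region product  price
13     55  Central   Panel      2
11     46    North   Panel    104
2      30    North    Bolt     15
0      23     East    Bolt      9
9      15     West    Bolt     53
8      13    North    Bolt     30
12      8  Central   Panel    117
4       7     East   Panel      6
3       5     West    Bolt    104
1       2     East    Bolt    101
filter rows where units < 30:
    units   region product  price
0      23     East    Bolt      9
9      15     West    Bolt     53
8      13    North    Bolt     30
12      8  Central   Panel    117
4       7     East   Panel      6
3       5     West    Bolt    104
1       2     East    Bolt    101
add column price_minus_units = t['price'] - t['units']:
    units   region product  price  price_minus_units
0      23     East    Bolt      9                -14
9      15     West    Bolt     53                 38
8      13    North    Bolt     30                 17
12      8  Central   Panel    117                109
4       7     East   Panel      6                 -1
3       5     West    Bolt    104                 99
1       2     East    Bolt    101                 99
group by product: mean(price_minus_units), min(units):
         price_minus_units  units
product                          
Bolt                  47.8      2
Panel                 54.0      7
Then the value at position 1, column 'price_minus_units': 54.0

54.0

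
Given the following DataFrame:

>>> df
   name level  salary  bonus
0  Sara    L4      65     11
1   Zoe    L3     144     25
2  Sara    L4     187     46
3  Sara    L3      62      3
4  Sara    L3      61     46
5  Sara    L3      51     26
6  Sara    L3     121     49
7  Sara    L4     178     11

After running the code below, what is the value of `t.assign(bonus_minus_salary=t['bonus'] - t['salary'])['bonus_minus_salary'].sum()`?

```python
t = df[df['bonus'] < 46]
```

-424

filter rows where bonus < 46:
   name level  salary  bonus
0  Sara    L4      65     11
1   Zoe    L3     144     25
3  Sara    L3      62      3
5  Sara    L3      51     26
7  Sara    L4     178     11
add column bonus_minus_salary = t['bonus'] - t['salary']:
   name level  salary  bonus  bonus_minus_salary
0  Sara    L4      65     11                 -54
1   Zoe    L3     144     25                -119
3  Sara    L3      62      3                 -59
5  Sara    L3      51     26                 -25
7  Sara    L4     178     11                -167
Hence -424.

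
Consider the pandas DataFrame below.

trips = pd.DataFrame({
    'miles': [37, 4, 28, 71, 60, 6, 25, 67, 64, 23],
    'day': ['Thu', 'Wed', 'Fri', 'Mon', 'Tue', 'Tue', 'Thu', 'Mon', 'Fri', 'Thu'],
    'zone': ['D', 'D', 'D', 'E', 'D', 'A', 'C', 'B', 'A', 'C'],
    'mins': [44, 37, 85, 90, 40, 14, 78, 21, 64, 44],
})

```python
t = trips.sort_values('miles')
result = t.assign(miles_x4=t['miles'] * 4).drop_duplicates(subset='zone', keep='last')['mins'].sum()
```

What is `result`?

293

sort by miles:
   miles  day zone  mins
1      4  Wed    D    37
5      6  Tue    A    14
9     23  Thu    C    44
6     25  Thu    C    78
2     28  Fri    D    85
0     37  Thu    D    44
4     60  Tue    D    40
8     64  Fri    A    64
7     67  Mon    B    21
3     71  Mon    E    90
add column miles_x4 = t['miles'] * 4:
   miles  day zone  mins  miles_x4
1      4  Wed    D    37        16
5      6  Tue    A    14        24
9     23  Thu    C    44        92
6     25  Thu    C    78       100
2     28  Fri    D    85       112
0     37  Thu    D    44       148
4     60  Tue    D    40       240
8     64  Fri    A    64       256
7     67  Mon    B    21       268
3     71  Mon    E    90       284
drop duplicate zone (keep=last):
   miles  day zone  mins  miles_x4
6     25  Thu    C    78       100
4     60  Tue    D    40       240
8     64  Fri    A    64       256
7     67  Mon    B    21       268
3     71  Mon    E    90       284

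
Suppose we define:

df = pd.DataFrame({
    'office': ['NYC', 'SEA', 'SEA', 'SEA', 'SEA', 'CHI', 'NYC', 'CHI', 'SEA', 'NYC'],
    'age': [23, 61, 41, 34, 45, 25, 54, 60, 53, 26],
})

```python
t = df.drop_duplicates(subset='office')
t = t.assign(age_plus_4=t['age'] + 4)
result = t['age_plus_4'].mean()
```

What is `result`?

drop duplicate office (keep=first):
  office  age
0    NYC   23
1    SEA   61
5    CHI   25
add column age_plus_4 = t['age'] + 4:
  office  age  age_plus_4
0    NYC   23          27
1    SEA   61          65
5    CHI   25          29
mean of column 'age_plus_4' → 40.3333333333

40.3333333333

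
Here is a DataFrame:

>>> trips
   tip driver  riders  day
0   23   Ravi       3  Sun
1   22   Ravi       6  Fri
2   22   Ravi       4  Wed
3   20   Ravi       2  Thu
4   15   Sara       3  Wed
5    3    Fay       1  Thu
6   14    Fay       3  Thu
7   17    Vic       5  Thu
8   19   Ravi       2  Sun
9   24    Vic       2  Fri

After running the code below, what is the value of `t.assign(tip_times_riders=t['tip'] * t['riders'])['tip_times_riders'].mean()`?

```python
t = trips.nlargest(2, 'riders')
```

108.5

take 2 rows with largest riders:
   tip driver  riders  day
1   22   Ravi       6  Fri
7   17    Vic       5  Thu
add column tip_times_riders = t['tip'] * t['riders']:
   tip driver  riders  day  tip_times_riders
1   22   Ravi       6  Fri               132
7   17    Vic       5  Thu                85
Reading off the mean of column 'tip_times_riders', we get 108.5.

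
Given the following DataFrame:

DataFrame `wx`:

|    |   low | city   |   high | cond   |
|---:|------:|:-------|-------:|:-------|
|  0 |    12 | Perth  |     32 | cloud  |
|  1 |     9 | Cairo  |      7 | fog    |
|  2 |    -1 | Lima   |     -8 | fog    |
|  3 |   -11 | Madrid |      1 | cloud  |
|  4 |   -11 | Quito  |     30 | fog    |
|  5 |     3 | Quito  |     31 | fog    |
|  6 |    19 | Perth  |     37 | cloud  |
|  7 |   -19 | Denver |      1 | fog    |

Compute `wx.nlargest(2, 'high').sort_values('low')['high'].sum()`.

take 2 rows with largest high:
   low   city  high   cond
6   19  Perth    37  cloud
0   12  Perth    32  cloud
sort by low:
   low   city  high   cond
0   12  Perth    32  cloud
6   19  Perth    37  cloud

69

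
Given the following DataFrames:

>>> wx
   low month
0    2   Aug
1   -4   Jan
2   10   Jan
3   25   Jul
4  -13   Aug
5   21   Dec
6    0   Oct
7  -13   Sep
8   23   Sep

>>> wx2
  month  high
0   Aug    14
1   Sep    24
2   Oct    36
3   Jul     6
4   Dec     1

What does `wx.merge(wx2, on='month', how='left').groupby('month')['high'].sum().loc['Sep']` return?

48.0

merge on 'month' (how='left') → 9 rows:
   low month  high
0    2   Aug  14.0
1   -4   Jan   NaN
2   10   Jan   NaN
3   25   Jul   6.0
4  -13   Aug  14.0
5   21   Dec   1.0
6    0   Oct  36.0
7  -13   Sep  24.0
8   23   Sep  24.0
group by month, sum of high:
month
Aug    28.0
Dec     1.0
Jan     0.0
Jul     6.0
Oct    36.0
Sep    48.0
Name: high, dtype: float64
Taking the value at index 'Sep' gives 48.0.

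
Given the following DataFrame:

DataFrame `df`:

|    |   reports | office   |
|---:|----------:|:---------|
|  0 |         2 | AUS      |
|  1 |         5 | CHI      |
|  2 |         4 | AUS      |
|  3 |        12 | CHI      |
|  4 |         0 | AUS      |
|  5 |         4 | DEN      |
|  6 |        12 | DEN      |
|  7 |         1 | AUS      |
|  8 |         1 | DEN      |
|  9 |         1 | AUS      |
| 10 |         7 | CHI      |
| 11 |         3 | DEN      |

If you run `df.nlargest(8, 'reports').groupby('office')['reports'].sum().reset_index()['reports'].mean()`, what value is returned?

take 8 rows with largest reports:
    reports office
3        12    CHI
6        12    DEN
10        7    CHI
1         5    CHI
2         4    AUS
5         4    DEN
11        3    DEN
0         2    AUS
group by office, sum of reports:
office
AUS     6
CHI    24
DEN    19
Name: reports, dtype: int64
reset_index():
  office  reports
0    AUS        6
1    CHI       24
2    DEN       19
Then the mean of column 'reports': 16.3333333333

16.3333333333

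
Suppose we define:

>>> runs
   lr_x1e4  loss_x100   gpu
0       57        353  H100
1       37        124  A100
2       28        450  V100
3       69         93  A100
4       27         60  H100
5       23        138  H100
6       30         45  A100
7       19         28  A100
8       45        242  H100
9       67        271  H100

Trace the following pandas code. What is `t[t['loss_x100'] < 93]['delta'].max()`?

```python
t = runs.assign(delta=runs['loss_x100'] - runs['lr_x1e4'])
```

33

add column delta = runs['loss_x100'] - runs['lr_x1e4']:
   lr_x1e4  loss_x100   gpu  delta
0       57        353  H100    296
1       37        124  A100     87
2       28        450  V100    422
3       69         93  A100     24
4       27         60  H100     33
5       23        138  H100    115
6       30         45  A100     15
7       19         28  A100      9
8       45        242  H100    197
9       67        271  H100    204
filter rows where loss_x100 < 93:
   lr_x1e4  loss_x100   gpu  delta
4       27         60  H100     33
6       30         45  A100     15
7       19         28  A100      9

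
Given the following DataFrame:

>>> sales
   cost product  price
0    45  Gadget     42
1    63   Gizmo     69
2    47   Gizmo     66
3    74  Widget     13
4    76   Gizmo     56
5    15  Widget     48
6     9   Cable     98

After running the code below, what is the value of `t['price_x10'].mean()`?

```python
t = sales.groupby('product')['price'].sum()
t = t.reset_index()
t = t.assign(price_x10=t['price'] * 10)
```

group by product, sum of price:
product
Cable      98
Gadget     42
Gizmo     191
Widget     61
Name: price, dtype: int64
reset_index():
  product  price
0   Cable     98
1  Gadget     42
2   Gizmo    191
3  Widget     61
add column price_x10 = t['price'] * 10:
  product  price  price_x10
0   Cable     98        980
1  Gadget     42        420
2   Gizmo    191       1910
3  Widget     61        610

980.0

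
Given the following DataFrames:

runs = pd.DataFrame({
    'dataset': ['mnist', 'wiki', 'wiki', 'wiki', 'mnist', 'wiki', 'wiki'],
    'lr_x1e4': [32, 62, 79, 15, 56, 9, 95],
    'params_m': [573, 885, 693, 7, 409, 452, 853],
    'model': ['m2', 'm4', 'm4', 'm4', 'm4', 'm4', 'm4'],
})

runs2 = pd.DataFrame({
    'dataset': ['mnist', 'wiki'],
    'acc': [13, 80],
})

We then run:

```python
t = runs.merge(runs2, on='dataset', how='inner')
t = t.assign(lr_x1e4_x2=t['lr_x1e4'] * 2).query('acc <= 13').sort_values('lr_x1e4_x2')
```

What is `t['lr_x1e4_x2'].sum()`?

176

merge on 'dataset' (how='inner') → 7 rows:
  dataset  lr_x1e4  params_m model  acc
0   mnist       32       573    m2   13
1    wiki       62       885    m4   80
2    wiki       79       693    m4   80
3    wiki       15         7    m4   80
4   mnist       56       409    m4   13
5    wiki        9       452    m4   80
6    wiki       95       853    m4   80
add column lr_x1e4_x2 = t['lr_x1e4'] * 2:
  dataset  lr_x1e4  params_m model  acc  lr_x1e4_x2
0   mnist       32       573    m2   13          64
1    wiki       62       885    m4   80         124
2    wiki       79       693    m4   80         158
3    wiki       15         7    m4   80          30
4   mnist       56       409    m4   13         112
5    wiki        9       452    m4   80          18
6    wiki       95       853    m4   80         190
filter rows where acc <= 13:
  dataset  lr_x1e4  params_m model  acc  lr_x1e4_x2
0   mnist       32       573    m2   13          64
4   mnist       56       409    m4   13         112
sort by lr_x1e4_x2:
  dataset  lr_x1e4  params_m model  acc  lr_x1e4_x2
0   mnist       32       573    m2   13          64
4   mnist       56       409    m4   13         112
So sum() = 176.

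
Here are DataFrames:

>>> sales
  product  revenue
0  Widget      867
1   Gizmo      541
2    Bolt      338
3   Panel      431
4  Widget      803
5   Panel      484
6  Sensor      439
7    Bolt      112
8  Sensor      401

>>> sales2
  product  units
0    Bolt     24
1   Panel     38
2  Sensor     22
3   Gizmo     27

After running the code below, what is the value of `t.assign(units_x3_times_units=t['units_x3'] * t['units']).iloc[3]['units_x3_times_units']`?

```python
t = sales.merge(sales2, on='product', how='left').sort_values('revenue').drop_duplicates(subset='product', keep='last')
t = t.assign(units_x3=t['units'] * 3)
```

2187.0

merge on 'product' (how='left') → 9 rows:
  product  revenue  units
0  Widget      867    NaN
1   Gizmo      541   27.0
2    Bolt      338   24.0
3   Panel      431   38.0
4  Widget      803    NaN
5   Panel      484   38.0
6  Sensor      439   22.0
7    Bolt      112   24.0
8  Sensor      401   22.0
sort by revenue:
  product  revenue  units
7    Bolt      112   24.0
2    Bolt      338   24.0
8  Sensor      401   22.0
3   Panel      431   38.0
6  Sensor      439   22.0
5   Panel      484   38.0
1   Gizmo      541   27.0
4  Widget      803    NaN
0  Widget      867    NaN
drop duplicate product (keep=last):
  product  revenue  units
2    Bolt      338   24.0
6  Sensor      439   22.0
5   Panel      484   38.0
1   Gizmo      541   27.0
0  Widget      867    NaN
add column units_x3 = t['units'] * 3:
  product  revenue  units  units_x3
2    Bolt      338   24.0      72.0
6  Sensor      439   22.0      66.0
5   Panel      484   38.0     114.0
1   Gizmo      541   27.0      81.0
0  Widget      867    NaN       NaN
add column units_x3_times_units = t['units_x3'] * t['units']:
  product  revenue  units  units_x3  units_x3_times_units
2    Bolt      338   24.0      72.0                1728.0
6  Sensor      439   22.0      66.0                1452.0
5   Panel      484   38.0     114.0                4332.0
1   Gizmo      541   27.0      81.0                2187.0
0  Widget      867    NaN       NaN                   NaN
Finally, value at position 3, column 'units_x3_times_units' = 2187.0.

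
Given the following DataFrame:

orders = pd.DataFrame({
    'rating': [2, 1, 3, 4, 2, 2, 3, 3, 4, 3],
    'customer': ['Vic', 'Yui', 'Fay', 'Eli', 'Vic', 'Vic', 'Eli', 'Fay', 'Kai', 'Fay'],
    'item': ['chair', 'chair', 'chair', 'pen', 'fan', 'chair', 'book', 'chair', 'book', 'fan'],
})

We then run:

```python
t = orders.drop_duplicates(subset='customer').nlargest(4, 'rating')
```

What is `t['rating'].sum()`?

drop duplicate customer (keep=first):
   rating customer   item
0       2      Vic  chair
1       1      Yui  chair
2       3      Fay  chair
3       4      Eli    pen
8       4      Kai   book
take 4 rows with largest rating:
   rating customer   item
3       4      Eli    pen
8       4      Kai   book
2       3      Fay  chair
0       2      Vic  chair
sum of column 'rating' → 13

13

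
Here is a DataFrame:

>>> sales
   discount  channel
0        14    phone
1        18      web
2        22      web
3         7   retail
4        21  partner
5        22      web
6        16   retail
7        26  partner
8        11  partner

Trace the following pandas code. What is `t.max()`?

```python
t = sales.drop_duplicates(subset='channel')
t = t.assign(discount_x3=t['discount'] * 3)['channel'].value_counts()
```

drop duplicate channel (keep=first):
   discount  channel
0        14    phone
1        18      web
3         7   retail
4        21  partner
add column discount_x3 = t['discount'] * 3:
   discount  channel  discount_x3
0        14    phone           42
1        18      web           54
3         7   retail           21
4        21  partner           63
value_counts of channel:
channel
phone      1
web        1
retail     1
partner    1
Name: count, dtype: int64

1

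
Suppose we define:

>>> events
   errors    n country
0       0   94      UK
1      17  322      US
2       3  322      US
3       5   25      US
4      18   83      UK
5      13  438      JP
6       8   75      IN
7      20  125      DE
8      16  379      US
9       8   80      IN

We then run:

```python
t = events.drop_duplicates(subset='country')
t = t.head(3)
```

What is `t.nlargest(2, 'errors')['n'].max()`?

438

drop duplicate country (keep=first):
   errors    n country
0       0   94      UK
1      17  322      US
5      13  438      JP
6       8   75      IN
7      20  125      DE
take first 3 rows:
   errors    n country
0       0   94      UK
1      17  322      US
5      13  438      JP
take 2 rows with largest errors:
   errors    n country
1      17  322      US
5      13  438      JP
Hence 438.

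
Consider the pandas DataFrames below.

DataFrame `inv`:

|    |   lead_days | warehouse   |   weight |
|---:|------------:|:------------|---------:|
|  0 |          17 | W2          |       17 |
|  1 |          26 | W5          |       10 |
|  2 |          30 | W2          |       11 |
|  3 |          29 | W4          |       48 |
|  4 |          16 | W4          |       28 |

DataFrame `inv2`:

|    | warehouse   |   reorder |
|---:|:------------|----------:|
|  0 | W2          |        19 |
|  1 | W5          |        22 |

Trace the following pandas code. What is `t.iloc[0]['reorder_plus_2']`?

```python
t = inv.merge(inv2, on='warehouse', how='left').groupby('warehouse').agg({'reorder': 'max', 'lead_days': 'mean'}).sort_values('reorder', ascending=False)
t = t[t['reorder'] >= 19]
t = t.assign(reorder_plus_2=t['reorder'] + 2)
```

24.0

merge on 'warehouse' (how='left') → 5 rows:
   lead_days warehouse  weight  reorder
0         17        W2      17     19.0
1         26        W5      10     22.0
2         30        W2      11     19.0
3         29        W4      48      NaN
4         16        W4      28      NaN
group by warehouse: max(reorder), mean(lead_days):
           reorder  lead_days
warehouse                    
W2            19.0       23.5
W4             NaN       22.5
W5            22.0       26.0
sort by reorder descending:
           reorder  lead_days
warehouse                    
W5            22.0       26.0
W2            19.0       23.5
W4             NaN       22.5
filter rows where reorder >= 19:
           reorder  lead_days
warehouse                    
W5            22.0       26.0
W2            19.0       23.5
add column reorder_plus_2 = t['reorder'] + 2:
           reorder  lead_days  reorder_plus_2
warehouse                                    
W5            22.0       26.0            24.0
W2            19.0       23.5            21.0
value at position 0, column 'reorder_plus_2' → 24.0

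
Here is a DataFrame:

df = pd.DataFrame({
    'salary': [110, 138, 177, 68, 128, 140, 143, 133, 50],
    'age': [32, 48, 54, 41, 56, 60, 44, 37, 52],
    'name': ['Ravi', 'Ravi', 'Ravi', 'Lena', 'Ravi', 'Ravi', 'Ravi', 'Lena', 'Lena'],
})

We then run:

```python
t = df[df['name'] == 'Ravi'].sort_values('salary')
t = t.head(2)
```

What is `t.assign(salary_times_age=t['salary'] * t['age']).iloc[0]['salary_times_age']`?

filter rows where name == 'Ravi':
   salary  age  name
0     110   32  Ravi
1     138   48  Ravi
2     177   54  Ravi
4     128   56  Ravi
5     140   60  Ravi
6     143   44  Ravi
sort by salary:
   salary  age  name
0     110   32  Ravi
4     128   56  Ravi
1     138   48  Ravi
5     140   60  Ravi
6     143   44  Ravi
2     177   54  Ravi
take first 2 rows:
   salary  age  name
0     110   32  Ravi
4     128   56  Ravi
add column salary_times_age = t['salary'] * t['age']:
   salary  age  name  salary_times_age
0     110   32  Ravi              3520
4     128   56  Ravi              7168
Hence 3520.

3520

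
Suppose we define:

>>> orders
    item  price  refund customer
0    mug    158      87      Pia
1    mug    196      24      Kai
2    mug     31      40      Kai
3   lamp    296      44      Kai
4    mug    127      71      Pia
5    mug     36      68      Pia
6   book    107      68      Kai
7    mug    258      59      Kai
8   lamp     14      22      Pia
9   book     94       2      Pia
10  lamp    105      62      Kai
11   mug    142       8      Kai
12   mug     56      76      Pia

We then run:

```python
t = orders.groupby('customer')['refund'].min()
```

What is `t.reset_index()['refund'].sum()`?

group by customer, min of refund:
customer
Kai    8
Pia    2
Name: refund, dtype: int64
reset_index():
  customer  refund
0      Kai       8
1      Pia       2
Then the sum of column 'refund': 10

10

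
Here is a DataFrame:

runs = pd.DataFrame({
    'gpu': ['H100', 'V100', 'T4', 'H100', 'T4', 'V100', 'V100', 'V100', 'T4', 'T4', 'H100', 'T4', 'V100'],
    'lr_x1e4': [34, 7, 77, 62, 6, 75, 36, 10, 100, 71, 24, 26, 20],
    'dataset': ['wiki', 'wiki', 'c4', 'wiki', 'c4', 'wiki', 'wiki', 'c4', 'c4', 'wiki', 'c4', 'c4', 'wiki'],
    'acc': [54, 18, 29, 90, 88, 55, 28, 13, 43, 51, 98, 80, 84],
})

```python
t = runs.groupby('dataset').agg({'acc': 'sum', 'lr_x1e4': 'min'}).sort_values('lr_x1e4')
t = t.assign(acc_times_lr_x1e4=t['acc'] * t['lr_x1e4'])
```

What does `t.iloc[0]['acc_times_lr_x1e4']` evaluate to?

group by dataset: sum(acc), min(lr_x1e4):
         acc  lr_x1e4
dataset              
c4       351        6
wiki     380        7
sort by lr_x1e4:
         acc  lr_x1e4
dataset              
c4       351        6
wiki     380        7
add column acc_times_lr_x1e4 = t['acc'] * t['lr_x1e4']:
         acc  lr_x1e4  acc_times_lr_x1e4
dataset                                 
c4       351        6               2106
wiki     380        7               2660

2106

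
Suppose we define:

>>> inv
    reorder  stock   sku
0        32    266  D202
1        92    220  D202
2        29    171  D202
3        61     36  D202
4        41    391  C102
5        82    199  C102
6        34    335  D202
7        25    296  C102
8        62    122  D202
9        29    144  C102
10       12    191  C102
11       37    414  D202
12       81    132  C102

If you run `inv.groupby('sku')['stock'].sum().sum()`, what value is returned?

2917

group by sku, sum of stock:
sku
C102    1353
D202    1564
Name: stock, dtype: int64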